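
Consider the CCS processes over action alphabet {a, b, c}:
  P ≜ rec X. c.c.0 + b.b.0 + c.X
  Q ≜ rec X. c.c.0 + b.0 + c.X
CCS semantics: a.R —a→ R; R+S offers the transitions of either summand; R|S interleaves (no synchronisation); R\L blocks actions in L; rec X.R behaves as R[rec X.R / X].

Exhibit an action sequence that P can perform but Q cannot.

bb

P's transition system — 4 states:
  s0 = rec X. c.c.0 + b.b.0 + c.X ⊢ =b=> s1, =c=> s0, =c=> s2
  s1 = b.0 ⊢ =b=> s3
  s2 = c.0 ⊢ =c=> s3
  s3 = 0 ⊢ stopped
Q's transition system — 3 states:
  t0 = rec X. c.c.0 + b.0 + c.X ⊢ =b=> t1, =c=> t0, =c=> t2
  t1 = 0 ⊢ stopped
  t2 = c.0 ⊢ =c=> t1
Executing bb from P (initial set {s0}):
  step 1 (b): {s1}
  step 2 (b): {s3}
  P completes σ.
Executing bb from Q (initial set {t0}):
  step 1 (b): {t1}
  step 2 (b): ∅  — Q cannot continue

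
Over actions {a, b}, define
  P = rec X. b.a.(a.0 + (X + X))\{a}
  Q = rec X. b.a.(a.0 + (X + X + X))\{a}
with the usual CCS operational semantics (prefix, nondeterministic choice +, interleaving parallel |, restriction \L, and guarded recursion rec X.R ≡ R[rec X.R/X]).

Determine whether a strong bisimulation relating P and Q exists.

Reachable graph of P (4 states):
  m0 = rec X. b.a.(a.0 + (X + X))\{a} | --b--▸ m1
  m1 = a.(a.0 + ((rec X. b.a.(a.0 + (X + X))\{a}) + (rec X. b.a.(a.0 + (X + X))\{a})))\{a} | --a--▸ m2
  m2 = (a.0 + ((rec X. b.a.(a.0 + (X + X))\{a}) + (rec X. b.a.(a.0 + (X + X))\{a})))\{a} | --b--▸ m3
  m3 = (a.(a.0 + ((rec X. b.a.(a.0 + (X + X))\{a}) + (rec X. b.a.(a.0 + (X + X))\{a})))\{a})\{a} | deadlocked
Reachable graph of Q (4 states):
  n0 = rec X. b.a.(a.0 + (X + X + X))\{a} | --b--▸ n1
  n1 = a.(a.0 + ((rec X. b.a.(a.0 + (X + X + X))\{a}) + (rec X. b.a.(a.0 + (X + X + X))\{a}) + (rec X. b.a.(a.0 + (X + X + X))\{a})))\{a} | --a--▸ n2
  n2 = (a.0 + ((rec X. b.a.(a.0 + (X + X + X))\{a}) + (rec X. b.a.(a.0 + (X + X + X))\{a}) + (rec X. b.a.(a.0 + (X + X + X))\{a})))\{a} | --b--▸ n3
  n3 = (a.(a.0 + ((rec X. b.a.(a.0 + (X + X + X))\{a}) + (rec X. b.a.(a.0 + (X + X + X))\{a}) + (rec X. b.a.(a.0 + (X + X + X))\{a})))\{a})\{a} | deadlocked
Bisimilarity quotient blocks:
  B0 = {m0, n0}
  B1 = {m1, n1}
  B2 = {m2, n2}
  B3 = {m3, n3}
m0 ∈ B0, n0 ∈ B0 → same block

YES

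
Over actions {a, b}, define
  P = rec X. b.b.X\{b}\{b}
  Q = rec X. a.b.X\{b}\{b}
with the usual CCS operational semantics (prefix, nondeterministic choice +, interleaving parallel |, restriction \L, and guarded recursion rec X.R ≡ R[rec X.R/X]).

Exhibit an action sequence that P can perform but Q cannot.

Reachable graph of P (3 states):
  u0 = rec X. b.b.X\{b}\{b} → —b→ u1
  u1 = b.(rec X. b.b.X\{b}\{b})\{b}\{b} → —b→ u2
  u2 = (rec X. b.b.X\{b}\{b})\{b}\{b} → ·
Reachable graph of Q (4 states):
  v0 = rec X. a.b.X\{b}\{b} → —a→ v1
  v1 = b.(rec X. a.b.X\{b}\{b})\{b}\{b} → —b→ v2
  v2 = (rec X. a.b.X\{b}\{b})\{b}\{b} → —a→ v3
  v3 = (b.(rec X. a.b.X\{b}\{b})\{b}\{b})\{b}\{b} → ·
Executing b from P (initial set {u0}):
  step 1 (b): {u1}
  P completes σ.
Executing b from Q (initial set {v0}):
  step 1 (b): ∅  — Q cannot continue

b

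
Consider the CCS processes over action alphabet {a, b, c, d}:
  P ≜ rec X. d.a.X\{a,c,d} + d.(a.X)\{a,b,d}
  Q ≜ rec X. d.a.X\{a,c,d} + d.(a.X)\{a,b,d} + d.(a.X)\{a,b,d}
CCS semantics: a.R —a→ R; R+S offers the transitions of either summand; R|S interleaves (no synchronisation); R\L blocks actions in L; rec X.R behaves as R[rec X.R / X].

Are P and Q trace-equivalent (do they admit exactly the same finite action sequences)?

P's transition system — 4 states:
  p0 = rec X. d.a.X\{a,c,d} + d.(a.X)\{a,b,d} | —d→ p1, —d→ p2
  p1 = (a.(rec X. d.a.X\{a,c,d} + d.(a.X)\{a,b,d}))\{a,b,d} | stopped
  p2 = a.(rec X. d.a.X\{a,c,d} + d.(a.X)\{a,b,d})\{a,c,d} | —a→ p3
  p3 = (rec X. d.a.X\{a,c,d} + d.(a.X)\{a,b,d})\{a,c,d} | stopped
Q's transition system — 4 states:
  q0 = rec X. d.a.X\{a,c,d} + d.(a.X)\{a,b,d} + d.(a.X)\{a,b,d} | —d→ q1, —d→ q2
  q1 = (a.(rec X. d.a.X\{a,c,d} + d.(a.X)\{a,b,d} + d.(a.X)\{a,b,d}))\{a,b,d} | stopped
  q2 = a.(rec X. d.a.X\{a,c,d} + d.(a.X)\{a,b,d} + d.(a.X)\{a,b,d})\{a,c,d} | —a→ q3
  q3 = (rec X. d.a.X\{a,c,d} + d.(a.X)\{a,b,d} + d.(a.X)\{a,b,d})\{a,c,d} | stopped
Partition-refinement fixed point:
  B0 = {p0, q0}
  B1 = {p1, p3, q1, q3}
  B2 = {p2, q2}
p0 ∈ B0, q0 ∈ B0 → same block
Bisimilar ⇒ trace-equivalent.

traces(P) = traces(Q)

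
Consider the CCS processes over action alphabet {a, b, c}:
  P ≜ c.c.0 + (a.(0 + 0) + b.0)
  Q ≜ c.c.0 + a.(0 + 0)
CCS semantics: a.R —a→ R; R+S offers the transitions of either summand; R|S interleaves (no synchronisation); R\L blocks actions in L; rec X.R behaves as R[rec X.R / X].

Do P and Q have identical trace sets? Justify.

LTS(P): 4 reachable states
  p0 = c.c.0 + (a.(0 + 0) + b.0) | -a-> p1, -b-> p2, -c-> p3
  p1 = 0 + 0 | stopped
  p2 = 0 | stopped
  p3 = c.0 | -c-> p2
LTS(Q): 4 reachable states
  q0 = c.c.0 + a.(0 + 0) | -a-> q1, -c-> q2
  q1 = 0 + 0 | stopped
  q2 = c.0 | -c-> q3
  q3 = 0 | stopped
Executing b from P (initial set {p0}):
  [1] b ⇒ {p2}
  P completes σ.
Executing b from Q (initial set {q0}):
  [1] b ⇒ no successor for Q

NO — witness ⟨b⟩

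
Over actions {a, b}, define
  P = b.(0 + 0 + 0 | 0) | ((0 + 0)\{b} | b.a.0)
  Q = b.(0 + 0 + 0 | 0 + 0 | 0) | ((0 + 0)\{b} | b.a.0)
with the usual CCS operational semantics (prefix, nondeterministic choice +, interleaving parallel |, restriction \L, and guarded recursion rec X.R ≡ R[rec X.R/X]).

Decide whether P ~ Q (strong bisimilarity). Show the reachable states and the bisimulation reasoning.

P ~ Q

LTS(P): 6 reachable states
  s0 = b.(0 + 0 + 0 | 0) | ((0 + 0)\{b} | b.a.0) ⊢ --b--▸ s1, --b--▸ s2
  s1 = (0 + 0 + 0 | 0) | ((0 + 0)\{b} | b.a.0) ⊢ --b--▸ s3
  s2 = b.(0 + 0 + 0 | 0) | ((0 + 0)\{b} | a.0) ⊢ --a--▸ s4, --b--▸ s3
  s3 = (0 + 0 + 0 | 0) | ((0 + 0)\{b} | a.0) ⊢ --a--▸ s5
  s4 = b.(0 + 0 + 0 | 0) | ((0 + 0)\{b} | 0) ⊢ --b--▸ s5
  s5 = (0 + 0 + 0 | 0) | ((0 + 0)\{b} | 0) ⊢ ∅
LTS(Q): 6 reachable states
  t0 = b.(0 + 0 + 0 | 0 + 0 | 0) | ((0 + 0)\{b} | b.a.0) ⊢ --b--▸ t1, --b--▸ t2
  t1 = (0 + 0 + 0 | 0 + 0 | 0) | ((0 + 0)\{b} | b.a.0) ⊢ --b--▸ t3
  t2 = b.(0 + 0 + 0 | 0 + 0 | 0) | ((0 + 0)\{b} | a.0) ⊢ --a--▸ t4, --b--▸ t3
  t3 = (0 + 0 + 0 | 0 + 0 | 0) | ((0 + 0)\{b} | a.0) ⊢ --a--▸ t5
  t4 = b.(0 + 0 + 0 | 0 + 0 | 0) | ((0 + 0)\{b} | 0) ⊢ --b--▸ t5
  t5 = (0 + 0 + 0 | 0 + 0 | 0) | ((0 + 0)\{b} | 0) ⊢ ∅
Bisimilarity quotient blocks:
  B0 = {s0, t0}
  B1 = {s1, t1}
  B2 = {s3, t3}
  B3 = {s5, t5}
  B4 = {s2, t2}
  B5 = {s4, t4}
s0 ∈ B0, t0 ∈ B0 → same block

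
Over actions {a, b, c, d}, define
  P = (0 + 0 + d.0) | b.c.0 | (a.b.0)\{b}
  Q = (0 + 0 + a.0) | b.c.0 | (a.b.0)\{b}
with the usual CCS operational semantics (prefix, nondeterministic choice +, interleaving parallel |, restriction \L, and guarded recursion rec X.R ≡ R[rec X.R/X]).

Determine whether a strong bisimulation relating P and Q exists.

LTS(P): 12 reachable states
  u0 = (0 + 0 + d.0) | b.c.0 | (a.b.0)\{b} has moves ··a··> u1, ··b··> u2, ··d··> u3
  u1 = (0 + 0 + d.0) | b.c.0 | (b.0)\{b} has moves ··b··> u4, ··d··> u5
  u2 = (0 + 0 + d.0) | c.0 | (a.b.0)\{b} has moves ··a··> u4, ··c··> u6, ··d··> u7
  u3 = 0 | b.c.0 | (a.b.0)\{b} has moves ··a··> u5, ··b··> u7
  u4 = (0 + 0 + d.0) | c.0 | (b.0)\{b} has moves ··c··> u8, ··d··> u9
  u5 = 0 | b.c.0 | (b.0)\{b} has moves ··b··> u9
  u6 = (0 + 0 + d.0) | 0 | (a.b.0)\{b} has moves ··a··> u8, ··d··> u10
  u7 = 0 | c.0 | (a.b.0)\{b} has moves ··a··> u9, ··c··> u10
  u8 = (0 + 0 + d.0) | 0 | (b.0)\{b} has moves ··d··> u11
  u9 = 0 | c.0 | (b.0)\{b} has moves ··c··> u11
  u10 = 0 | 0 | (a.b.0)\{b} has moves ··a··> u11
  u11 = 0 | 0 | (b.0)\{b} has moves stopped
LTS(Q): 12 reachable states
  v0 = (0 + 0 + a.0) | b.c.0 | (a.b.0)\{b} has moves ··a··> v1, ··a··> v2, ··b··> v3
  v1 = (0 + 0 + a.0) | b.c.0 | (b.0)\{b} has moves ··a··> v4, ··b··> v5
  v2 = 0 | b.c.0 | (a.b.0)\{b} has moves ··a··> v4, ··b··> v6
  v3 = (0 + 0 + a.0) | c.0 | (a.b.0)\{b} has moves ··a··> v5, ··a··> v6, ··c··> v7
  v4 = 0 | b.c.0 | (b.0)\{b} has moves ··b··> v8
  v5 = (0 + 0 + a.0) | c.0 | (b.0)\{b} has moves ··a··> v8, ··c··> v9
  v6 = 0 | c.0 | (a.b.0)\{b} has moves ··a··> v8, ··c··> v10
  v7 = (0 + 0 + a.0) | 0 | (a.b.0)\{b} has moves ··a··> v10, ··a··> v9
  v8 = 0 | c.0 | (b.0)\{b} has moves ··c··> v11
  v9 = (0 + 0 + a.0) | 0 | (b.0)\{b} has moves ··a··> v11
  v10 = 0 | 0 | (a.b.0)\{b} has moves ··a··> v11
  v11 = 0 | 0 | (b.0)\{b} has moves stopped
Partition-refinement fixed point:
  B0 = {u0}
  B1 = {u2}
  B2 = {u7, v5, v6}
  B3 = {u10, v10, v9}
  B4 = {u11, v11}
  B5 = {u9, v8}
  B6 = {u4}
  B7 = {u8}
  B8 = {u6}
  B9 = {u1}
  B10 = {u5, v4}
  B11 = {u3, v1, v2}
  B12 = {v0}
  B13 = {v3}
  B14 = {v7}
u0 ∈ B0, v0 ∈ B12 → different blocks

NO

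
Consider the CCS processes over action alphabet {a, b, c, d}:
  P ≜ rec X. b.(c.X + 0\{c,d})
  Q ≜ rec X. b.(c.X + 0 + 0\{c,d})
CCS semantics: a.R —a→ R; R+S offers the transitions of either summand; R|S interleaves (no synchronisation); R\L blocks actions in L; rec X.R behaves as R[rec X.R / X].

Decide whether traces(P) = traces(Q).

traces(P) = traces(Q)

Reachable graph of P (2 states):
  u0 = rec X. b.(c.X + 0\{c,d}) has moves -b-> u1
  u1 = c.(rec X. b.(c.X + 0\{c,d})) + 0\{c,d} has moves -c-> u0
Reachable graph of Q (2 states):
  v0 = rec X. b.(c.X + 0 + 0\{c,d}) has moves -b-> v1
  v1 = c.(rec X. b.(c.X + 0 + 0\{c,d})) + 0 + 0\{c,d} has moves -c-> v0
Partition-refinement fixed point:
  B0 = {u0, v0}
  B1 = {u1, v1}
u0 ∈ B0, v0 ∈ B0 → same block
Bisimilar ⇒ trace-equivalent.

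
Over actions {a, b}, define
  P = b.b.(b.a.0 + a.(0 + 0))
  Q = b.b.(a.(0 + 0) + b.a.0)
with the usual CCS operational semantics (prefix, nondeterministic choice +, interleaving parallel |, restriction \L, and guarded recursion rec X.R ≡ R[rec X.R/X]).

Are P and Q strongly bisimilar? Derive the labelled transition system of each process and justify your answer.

bisimilar

P's transition system — 6 states:
  m0 = b.b.(b.a.0 + a.(0 + 0)) → --b--▸ m1
  m1 = b.(b.a.0 + a.(0 + 0)) → --b--▸ m2
  m2 = b.a.0 + a.(0 + 0) → --a--▸ m3, --b--▸ m4
  m3 = 0 + 0 → stopped
  m4 = a.0 → --a--▸ m5
  m5 = 0 → stopped
Q's transition system — 6 states:
  n0 = b.b.(a.(0 + 0) + b.a.0) → --b--▸ n1
  n1 = b.(a.(0 + 0) + b.a.0) → --b--▸ n2
  n2 = a.(0 + 0) + b.a.0 → --a--▸ n3, --b--▸ n4
  n3 = 0 + 0 → stopped
  n4 = a.0 → --a--▸ n5
  n5 = 0 → stopped
Bisimilarity quotient blocks:
  B0 = {m0, n0}
  B1 = {m1, n1}
  B2 = {m2, n2}
  B3 = {m3, m5, n3, n5}
  B4 = {m4, n4}
m0 ∈ B0, n0 ∈ B0 → same block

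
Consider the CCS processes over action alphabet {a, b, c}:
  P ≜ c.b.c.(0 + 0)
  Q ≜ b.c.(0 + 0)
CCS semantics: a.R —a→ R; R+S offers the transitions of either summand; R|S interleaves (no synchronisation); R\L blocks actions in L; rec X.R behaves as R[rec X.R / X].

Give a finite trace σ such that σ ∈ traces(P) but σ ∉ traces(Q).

P's transition system — 4 states:
  u0 = c.b.c.(0 + 0) :: =c=> u1
  u1 = b.c.(0 + 0) :: =b=> u2
  u2 = c.(0 + 0) :: =c=> u3
  u3 = 0 + 0 :: ·
Q's transition system — 3 states:
  v0 = b.c.(0 + 0) :: =b=> v1
  v1 = c.(0 + 0) :: =c=> v2
  v2 = 0 + 0 :: ·
Run σ = ⟨c⟩ on P: start {u0}
  after c @ step 1: {u1}
  ✓ P
Run σ = ⟨c⟩ on Q: start {v0}
  after c @ step 1: ∅  — Q cannot continue

c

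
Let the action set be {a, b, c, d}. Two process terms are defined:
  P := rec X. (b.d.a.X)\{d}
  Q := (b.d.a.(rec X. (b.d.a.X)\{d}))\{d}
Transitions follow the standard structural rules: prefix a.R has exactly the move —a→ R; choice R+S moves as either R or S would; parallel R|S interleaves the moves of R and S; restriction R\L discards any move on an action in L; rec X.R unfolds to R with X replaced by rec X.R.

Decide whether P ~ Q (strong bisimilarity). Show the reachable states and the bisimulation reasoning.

YES

Reachable graph of P (2 states):
  m0 = rec X. (b.d.a.X)\{d} has moves ··b··> m1
  m1 = (d.a.(rec X. (b.d.a.X)\{d}))\{d} has moves ·
Reachable graph of Q (2 states):
  n0 = (b.d.a.(rec X. (b.d.a.X)\{d}))\{d} has moves ··b··> n1
  n1 = (d.a.(rec X. (b.d.a.X)\{d}))\{d} has moves ·
Bisimilarity quotient blocks:
  B0 = {m0, n0}
  B1 = {m1, n1}
m0 ∈ B0, n0 ∈ B0 → same block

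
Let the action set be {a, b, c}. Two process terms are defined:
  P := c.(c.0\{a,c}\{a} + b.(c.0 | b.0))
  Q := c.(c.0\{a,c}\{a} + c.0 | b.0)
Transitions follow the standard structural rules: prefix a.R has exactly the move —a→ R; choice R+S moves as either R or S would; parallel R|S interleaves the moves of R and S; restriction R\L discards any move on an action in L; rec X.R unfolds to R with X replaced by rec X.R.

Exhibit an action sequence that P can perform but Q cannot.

LTS(P): 7 reachable states
  p0 = c.(c.0\{a,c}\{a} + b.(c.0 | b.0)) | =c=> p1
  p1 = c.0\{a,c}\{a} + b.(c.0 | b.0) | =b=> p2, =c=> p3
  p2 = c.0 | b.0 | =b=> p4, =c=> p5
  p3 = 0\{a,c}\{a} | (no moves)
  p4 = c.0 | 0 | =c=> p6
  p5 = 0 | b.0 | =b=> p6
  p6 = 0 | 0 | (no moves)
LTS(Q): 6 reachable states
  q0 = c.(c.0\{a,c}\{a} + c.0 | b.0) | =c=> q1
  q1 = c.0\{a,c}\{a} + c.0 | b.0 | =b=> q2, =c=> q3, =c=> q4
  q2 = c.0 | 0 | =c=> q5
  q3 = 0 | b.0 | =b=> q5
  q4 = 0\{a,c}\{a} | (no moves)
  q5 = 0 | 0 | (no moves)
Run σ = ⟨cbb⟩ on P: start {p0}
  step 1 (c): {p1}
  step 2 (b): {p2}
  step 3 (b): {p4}
  P completes σ.
Run σ = ⟨cbb⟩ on Q: start {q0}
  step 1 (c): {q1}
  step 2 (b): {q2}
  step 3 (b): no successor for Q

cbb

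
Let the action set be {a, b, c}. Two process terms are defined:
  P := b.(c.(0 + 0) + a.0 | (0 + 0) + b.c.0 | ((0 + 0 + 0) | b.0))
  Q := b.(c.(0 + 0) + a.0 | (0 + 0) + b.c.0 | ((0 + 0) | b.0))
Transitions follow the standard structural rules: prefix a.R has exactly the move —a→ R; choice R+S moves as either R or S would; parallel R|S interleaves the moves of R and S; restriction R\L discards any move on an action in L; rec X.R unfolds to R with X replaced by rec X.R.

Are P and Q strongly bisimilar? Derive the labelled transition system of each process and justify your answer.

Reachable graph of P (9 states):
  m0 = b.(c.(0 + 0) + a.0 | (0 + 0) + b.c.0 | ((0 + 0 + 0) | b.0)) ⊢ --b--▸ m1
  m1 = c.(0 + 0) + a.0 | (0 + 0) + b.c.0 | ((0 + 0 + 0) | b.0) ⊢ --a--▸ m2, --b--▸ m3, --b--▸ m4, --c--▸ m5
  m2 = 0 | (0 + 0) ⊢ deadlocked
  m3 = b.c.0 | ((0 + 0 + 0) | 0) ⊢ --b--▸ m6
  m4 = c.0 | ((0 + 0 + 0) | b.0) ⊢ --b--▸ m6, --c--▸ m7
  m5 = 0 + 0 ⊢ deadlocked
  m6 = c.0 | ((0 + 0 + 0) | 0) ⊢ --c--▸ m8
  m7 = 0 | ((0 + 0 + 0) | b.0) ⊢ --b--▸ m8
  m8 = 0 | ((0 + 0 + 0) | 0) ⊢ deadlocked
Reachable graph of Q (9 states):
  n0 = b.(c.(0 + 0) + a.0 | (0 + 0) + b.c.0 | ((0 + 0) | b.0)) ⊢ --b--▸ n1
  n1 = c.(0 + 0) + a.0 | (0 + 0) + b.c.0 | ((0 + 0) | b.0) ⊢ --a--▸ n2, --b--▸ n3, --b--▸ n4, --c--▸ n5
  n2 = 0 | (0 + 0) ⊢ deadlocked
  n3 = b.c.0 | ((0 + 0) | 0) ⊢ --b--▸ n6
  n4 = c.0 | ((0 + 0) | b.0) ⊢ --b--▸ n6, --c--▸ n7
  n5 = 0 + 0 ⊢ deadlocked
  n6 = c.0 | ((0 + 0) | 0) ⊢ --c--▸ n8
  n7 = 0 | ((0 + 0) | b.0) ⊢ --b--▸ n8
  n8 = 0 | ((0 + 0) | 0) ⊢ deadlocked
Partition-refinement fixed point:
  B0 = {m0, n0}
  B1 = {m1, n1}
  B2 = {m3, n3}
  B3 = {m6, n6}
  B4 = {m2, m5, m8, n2, n5, n8}
  B5 = {m4, n4}
  B6 = {m7, n7}
m0 ∈ B0, n0 ∈ B0 → same block

YES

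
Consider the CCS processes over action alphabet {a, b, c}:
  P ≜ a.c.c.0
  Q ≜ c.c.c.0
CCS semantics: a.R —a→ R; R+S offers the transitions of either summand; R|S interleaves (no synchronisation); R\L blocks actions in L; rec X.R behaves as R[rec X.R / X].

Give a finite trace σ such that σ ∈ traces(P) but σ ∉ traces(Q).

a

Reachable graph of P (4 states):
  u0 = a.c.c.0 has moves —a→ u1
  u1 = c.c.0 has moves —c→ u2
  u2 = c.0 has moves —c→ u3
  u3 = 0 has moves ∅
Reachable graph of Q (4 states):
  v0 = c.c.c.0 has moves —c→ v1
  v1 = c.c.0 has moves —c→ v2
  v2 = c.0 has moves —c→ v3
  v3 = 0 has moves ∅
Executing a from P (initial set {u0}):
  step 1 (a): {u1}
  ✓ P
Executing a from Q (initial set {v0}):
  step 1 (a): ∅ (Q stuck)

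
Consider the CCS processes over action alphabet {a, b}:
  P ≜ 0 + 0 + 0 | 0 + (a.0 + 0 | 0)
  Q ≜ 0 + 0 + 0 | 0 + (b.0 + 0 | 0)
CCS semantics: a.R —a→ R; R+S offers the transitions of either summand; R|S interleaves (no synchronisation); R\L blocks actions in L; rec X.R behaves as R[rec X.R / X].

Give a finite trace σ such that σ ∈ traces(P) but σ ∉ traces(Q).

LTS(P): 2 reachable states
  m0 = 0 + 0 + 0 | 0 + (a.0 + 0 | 0) → =a=> m1
  m1 = 0 → ·
LTS(Q): 2 reachable states
  n0 = 0 + 0 + 0 | 0 + (b.0 + 0 | 0) → =b=> n1
  n1 = 0 → ·
Trace ⟨a⟩ through P, begin at {m0}:
  step 1 (a): {m1}
  — P admits the full trace.
Trace ⟨a⟩ through Q, begin at {n0}:
  step 1 (a): no successor for Q

a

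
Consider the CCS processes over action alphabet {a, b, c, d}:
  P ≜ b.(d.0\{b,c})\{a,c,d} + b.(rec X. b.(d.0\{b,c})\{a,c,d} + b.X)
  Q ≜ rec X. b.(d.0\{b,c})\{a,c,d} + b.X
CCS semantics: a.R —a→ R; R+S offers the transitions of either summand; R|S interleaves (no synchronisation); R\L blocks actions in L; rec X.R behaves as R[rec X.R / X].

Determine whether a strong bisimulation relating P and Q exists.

LTS(P): 3 reachable states
  s0 = b.(d.0\{b,c})\{a,c,d} + b.(rec X. b.(d.0\{b,c})\{a,c,d} + b.X) :: --b--▸ s1, --b--▸ s2
  s1 = (d.0\{b,c})\{a,c,d} :: deadlocked
  s2 = rec X. b.(d.0\{b,c})\{a,c,d} + b.X :: --b--▸ s1, --b--▸ s2
LTS(Q): 2 reachable states
  t0 = rec X. b.(d.0\{b,c})\{a,c,d} + b.X :: --b--▸ t0, --b--▸ t1
  t1 = (d.0\{b,c})\{a,c,d} :: deadlocked
Coarsest stable partition (strong bisimilarity classes):
  B0 = {s0, s2, t0}
  B1 = {s1, t1}
s0 ∈ B0, t0 ∈ B0 → same block

YES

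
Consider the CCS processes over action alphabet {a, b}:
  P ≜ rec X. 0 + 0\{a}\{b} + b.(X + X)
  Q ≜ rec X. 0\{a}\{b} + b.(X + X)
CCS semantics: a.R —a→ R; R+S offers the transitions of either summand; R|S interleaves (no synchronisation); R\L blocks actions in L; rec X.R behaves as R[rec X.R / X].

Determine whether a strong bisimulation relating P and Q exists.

YES

P's transition system — 2 states:
  m0 = rec X. 0 + 0\{a}\{b} + b.(X + X) :: =b=> m1
  m1 = (rec X. 0 + 0\{a}\{b} + b.(X + X)) + (rec X. 0 + 0\{a}\{b} + b.(X + X)) :: =b=> m1
Q's transition system — 2 states:
  n0 = rec X. 0\{a}\{b} + b.(X + X) :: =b=> n1
  n1 = (rec X. 0\{a}\{b} + b.(X + X)) + (rec X. 0\{a}\{b} + b.(X + X)) :: =b=> n1
Coarsest stable partition (strong bisimilarity classes):
  B0 = {m0, m1, n0, n1}
m0 ∈ B0, n0 ∈ B0 → same block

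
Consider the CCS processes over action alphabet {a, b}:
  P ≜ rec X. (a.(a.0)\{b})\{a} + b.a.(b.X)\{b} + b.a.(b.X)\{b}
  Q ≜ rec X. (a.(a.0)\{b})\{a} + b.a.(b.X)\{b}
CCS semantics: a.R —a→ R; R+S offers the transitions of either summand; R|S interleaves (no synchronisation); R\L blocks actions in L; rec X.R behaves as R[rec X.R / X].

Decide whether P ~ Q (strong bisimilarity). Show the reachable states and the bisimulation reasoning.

P's transition system — 3 states:
  s0 = rec X. (a.(a.0)\{b})\{a} + b.a.(b.X)\{b} + b.a.(b.X)\{b} ⊢ —b→ s1
  s1 = a.(b.(rec X. (a.(a.0)\{b})\{a} + b.a.(b.X)\{b} + b.a.(b.X)\{b}))\{b} ⊢ —a→ s2
  s2 = (b.(rec X. (a.(a.0)\{b})\{a} + b.a.(b.X)\{b} + b.a.(b.X)\{b}))\{b} ⊢ stopped
Q's transition system — 3 states:
  t0 = rec X. (a.(a.0)\{b})\{a} + b.a.(b.X)\{b} ⊢ —b→ t1
  t1 = a.(b.(rec X. (a.(a.0)\{b})\{a} + b.a.(b.X)\{b}))\{b} ⊢ —a→ t2
  t2 = (b.(rec X. (a.(a.0)\{b})\{a} + b.a.(b.X)\{b}))\{b} ⊢ stopped
Bisimilarity quotient blocks:
  B0 = {s0, t0}
  B1 = {s1, t1}
  B2 = {s2, t2}
s0 ∈ B0, t0 ∈ B0 → same block

P ~ Q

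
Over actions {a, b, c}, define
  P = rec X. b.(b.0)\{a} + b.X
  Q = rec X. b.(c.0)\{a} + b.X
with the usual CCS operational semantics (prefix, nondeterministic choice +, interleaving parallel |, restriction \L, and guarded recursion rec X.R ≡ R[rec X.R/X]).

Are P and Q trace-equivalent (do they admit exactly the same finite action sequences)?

LTS(P): 3 reachable states
  s0 = rec X. b.(b.0)\{a} + b.X :: --b--▸ s0, --b--▸ s1
  s1 = (b.0)\{a} :: --b--▸ s2
  s2 = 0\{a} :: ∅
LTS(Q): 3 reachable states
  t0 = rec X. b.(c.0)\{a} + b.X :: --b--▸ t0, --b--▸ t1
  t1 = (c.0)\{a} :: --c--▸ t2
  t2 = 0\{a} :: ∅
Executing bc from Q (initial set {t0}):
  after b @ step 1: {t0, t1}
  after c @ step 2: {t2}
  Q completes σ.
Executing bc from P (initial set {s0}):
  after b @ step 1: {s0, s1}
  after c @ step 2: ∅  — P cannot continue

traces(P) ≠ traces(Q) — witness ⟨bc⟩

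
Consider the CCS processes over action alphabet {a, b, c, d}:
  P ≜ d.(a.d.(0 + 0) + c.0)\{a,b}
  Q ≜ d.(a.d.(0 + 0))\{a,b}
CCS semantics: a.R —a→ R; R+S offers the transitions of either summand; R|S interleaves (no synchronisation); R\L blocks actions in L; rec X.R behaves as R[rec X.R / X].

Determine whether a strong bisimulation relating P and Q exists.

P ≁ Q

LTS(P): 3 reachable states
  s0 = d.(a.d.(0 + 0) + c.0)\{a,b} → -d-> s1
  s1 = (a.d.(0 + 0) + c.0)\{a,b} → -c-> s2
  s2 = 0\{a,b} → ∅
LTS(Q): 2 reachable states
  t0 = d.(a.d.(0 + 0))\{a,b} → -d-> t1
  t1 = (a.d.(0 + 0))\{a,b} → ∅
Bisimilarity quotient blocks:
  B0 = {s0}
  B1 = {s1}
  B2 = {s2, t1}
  B3 = {t0}
s0 ∈ B0, t0 ∈ B3 → different blocks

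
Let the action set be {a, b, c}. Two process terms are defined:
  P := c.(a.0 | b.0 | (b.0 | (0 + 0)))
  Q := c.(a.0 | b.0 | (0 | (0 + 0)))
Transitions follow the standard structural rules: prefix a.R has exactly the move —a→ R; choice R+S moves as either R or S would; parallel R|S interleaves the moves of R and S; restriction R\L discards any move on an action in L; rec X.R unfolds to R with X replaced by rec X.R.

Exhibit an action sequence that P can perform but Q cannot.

cbb

P's transition system — 9 states:
  m0 = c.(a.0 | b.0 | (b.0 | (0 + 0))) | —c→ m1
  m1 = a.0 | b.0 | (b.0 | (0 + 0)) | —a→ m2, —b→ m3, —b→ m4
  m2 = 0 | b.0 | (b.0 | (0 + 0)) | —b→ m5, —b→ m6
  m3 = a.0 | 0 | (b.0 | (0 + 0)) | —a→ m5, —b→ m7
  m4 = a.0 | b.0 | (0 | (0 + 0)) | —a→ m6, —b→ m7
  m5 = 0 | 0 | (b.0 | (0 + 0)) | —b→ m8
  m6 = 0 | b.0 | (0 | (0 + 0)) | —b→ m8
  m7 = a.0 | 0 | (0 | (0 + 0)) | —a→ m8
  m8 = 0 | 0 | (0 | (0 + 0)) | deadlocked
Q's transition system — 5 states:
  n0 = c.(a.0 | b.0 | (0 | (0 + 0))) | —c→ n1
  n1 = a.0 | b.0 | (0 | (0 + 0)) | —a→ n2, —b→ n3
  n2 = 0 | b.0 | (0 | (0 + 0)) | —b→ n4
  n3 = a.0 | 0 | (0 | (0 + 0)) | —a→ n4
  n4 = 0 | 0 | (0 | (0 + 0)) | deadlocked
Run σ = ⟨cbb⟩ on P: start {m0}
  [1] c ⇒ {m1}
  [2] b ⇒ {m3, m4}
  [3] b ⇒ {m7}
  P completes σ.
Run σ = ⟨cbb⟩ on Q: start {n0}
  [1] c ⇒ {n1}
  [2] b ⇒ {n3}
  [3] b ⇒ ∅ (Q stuck)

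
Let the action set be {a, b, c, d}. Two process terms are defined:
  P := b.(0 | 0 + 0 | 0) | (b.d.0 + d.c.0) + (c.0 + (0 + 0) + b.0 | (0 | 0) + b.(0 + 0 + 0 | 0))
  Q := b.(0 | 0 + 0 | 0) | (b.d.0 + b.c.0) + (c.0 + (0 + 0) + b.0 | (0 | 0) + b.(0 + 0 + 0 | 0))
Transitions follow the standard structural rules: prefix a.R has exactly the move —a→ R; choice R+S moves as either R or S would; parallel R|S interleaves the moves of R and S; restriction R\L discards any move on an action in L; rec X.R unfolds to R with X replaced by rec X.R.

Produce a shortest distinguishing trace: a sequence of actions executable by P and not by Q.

Reachable graph of P (11 states):
  u0 = b.(0 | 0 + 0 | 0) | (b.d.0 + d.c.0) + (c.0 + (0 + 0) + b.0 | (0 | 0) + b.(0 + 0 + 0 | 0)) | ··b··> u1, ··b··> u2, ··b··> u3, ··b··> u4, ··c··> u5, ··d··> u6
  u1 = (0 | 0 + 0 | 0) | (b.d.0 + d.c.0) | ··b··> u7, ··d··> u8
  u2 = 0 + 0 + 0 | 0 | ·
  u3 = 0 | (0 | 0) | ·
  u4 = b.(0 | 0 + 0 | 0) | d.0 | ··b··> u7, ··d··> u9
  u5 = 0 | ·
  u6 = b.(0 | 0 + 0 | 0) | c.0 | ··b··> u8, ··c··> u9
  u7 = (0 | 0 + 0 | 0) | d.0 | ··d··> u10
  u8 = (0 | 0 + 0 | 0) | c.0 | ··c··> u10
  u9 = b.(0 | 0 + 0 | 0) | 0 | ··b··> u10
  u10 = (0 | 0 + 0 | 0) | 0 | ·
Reachable graph of Q (11 states):
  v0 = b.(0 | 0 + 0 | 0) | (b.d.0 + b.c.0) + (c.0 + (0 + 0) + b.0 | (0 | 0) + b.(0 + 0 + 0 | 0)) | ··b··> v1, ··b··> v2, ··b··> v3, ··b··> v4, ··b··> v5, ··c··> v6
  v1 = (0 | 0 + 0 | 0) | (b.d.0 + b.c.0) | ··b··> v7, ··b··> v8
  v2 = 0 + 0 + 0 | 0 | ·
  v3 = 0 | (0 | 0) | ·
  v4 = b.(0 | 0 + 0 | 0) | c.0 | ··b··> v7, ··c··> v9
  v5 = b.(0 | 0 + 0 | 0) | d.0 | ··b··> v8, ··d··> v9
  v6 = 0 | ·
  v7 = (0 | 0 + 0 | 0) | c.0 | ··c··> v10
  v8 = (0 | 0 + 0 | 0) | d.0 | ··d··> v10
  v9 = b.(0 | 0 + 0 | 0) | 0 | ··b··> v10
  v10 = (0 | 0 + 0 | 0) | 0 | ·
Run σ = ⟨d⟩ on P: start {u0}
  step 1 (d): {u6}
  ✓ P
Run σ = ⟨d⟩ on Q: start {v0}
  step 1 (d): ∅ (Q stuck)

d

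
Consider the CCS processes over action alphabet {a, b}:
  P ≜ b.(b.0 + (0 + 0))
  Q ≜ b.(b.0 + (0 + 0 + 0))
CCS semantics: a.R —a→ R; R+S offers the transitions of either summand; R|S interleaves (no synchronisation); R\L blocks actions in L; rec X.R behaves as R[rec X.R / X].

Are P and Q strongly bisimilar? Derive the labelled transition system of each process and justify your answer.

P ~ Q

P's transition system — 3 states:
  m0 = b.(b.0 + (0 + 0)) | ··b··> m1
  m1 = b.0 + (0 + 0) | ··b··> m2
  m2 = 0 | ∅
Q's transition system — 3 states:
  n0 = b.(b.0 + (0 + 0 + 0)) | ··b··> n1
  n1 = b.0 + (0 + 0 + 0) | ··b··> n2
  n2 = 0 | ∅
Partition-refinement fixed point:
  B0 = {m0, n0}
  B1 = {m1, n1}
  B2 = {m2, n2}
m0 ∈ B0, n0 ∈ B0 → same block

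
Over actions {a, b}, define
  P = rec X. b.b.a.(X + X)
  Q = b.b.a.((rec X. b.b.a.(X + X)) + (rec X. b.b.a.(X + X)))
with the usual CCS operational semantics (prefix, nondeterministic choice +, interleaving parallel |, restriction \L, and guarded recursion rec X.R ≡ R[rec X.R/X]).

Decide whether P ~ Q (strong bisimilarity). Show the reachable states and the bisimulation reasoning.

Reachable graph of P (4 states):
  p0 = rec X. b.b.a.(X + X) → —b→ p1
  p1 = b.a.((rec X. b.b.a.(X + X)) + (rec X. b.b.a.(X + X))) → —b→ p2
  p2 = a.((rec X. b.b.a.(X + X)) + (rec X. b.b.a.(X + X))) → —a→ p3
  p3 = (rec X. b.b.a.(X + X)) + (rec X. b.b.a.(X + X)) → —b→ p1
Reachable graph of Q (4 states):
  q0 = b.b.a.((rec X. b.b.a.(X + X)) + (rec X. b.b.a.(X + X))) → —b→ q1
  q1 = b.a.((rec X. b.b.a.(X + X)) + (rec X. b.b.a.(X + X))) → —b→ q2
  q2 = a.((rec X. b.b.a.(X + X)) + (rec X. b.b.a.(X + X))) → —a→ q3
  q3 = (rec X. b.b.a.(X + X)) + (rec X. b.b.a.(X + X)) → —b→ q1
Partition-refinement fixed point:
  B0 = {p0, p3, q0, q3}
  B1 = {p1, q1}
  B2 = {p2, q2}
p0 ∈ B0, q0 ∈ B0 → same block

P ~ Q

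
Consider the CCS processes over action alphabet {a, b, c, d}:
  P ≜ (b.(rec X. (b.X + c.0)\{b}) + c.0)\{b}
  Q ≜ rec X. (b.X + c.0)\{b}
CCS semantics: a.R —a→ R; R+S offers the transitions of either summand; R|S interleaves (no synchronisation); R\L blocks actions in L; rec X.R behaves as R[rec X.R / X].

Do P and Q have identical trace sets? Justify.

trace-equivalent

LTS(P): 2 reachable states
  u0 = (b.(rec X. (b.X + c.0)\{b}) + c.0)\{b} | ··c··> u1
  u1 = 0\{b} | stopped
LTS(Q): 2 reachable states
  v0 = rec X. (b.X + c.0)\{b} | ··c··> v1
  v1 = 0\{b} | stopped
Partition-refinement fixed point:
  B0 = {u0, v0}
  B1 = {u1, v1}
u0 ∈ B0, v0 ∈ B0 → same block
Bisimilar ⇒ trace-equivalent.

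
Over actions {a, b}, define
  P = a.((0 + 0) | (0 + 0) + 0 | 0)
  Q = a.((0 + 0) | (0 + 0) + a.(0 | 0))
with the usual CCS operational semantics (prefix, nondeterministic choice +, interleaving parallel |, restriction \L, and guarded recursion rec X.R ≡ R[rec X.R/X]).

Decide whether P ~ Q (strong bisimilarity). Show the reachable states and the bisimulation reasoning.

LTS(P): 2 reachable states
  s0 = a.((0 + 0) | (0 + 0) + 0 | 0) → --a--▸ s1
  s1 = (0 + 0) | (0 + 0) + 0 | 0 → (no moves)
LTS(Q): 3 reachable states
  t0 = a.((0 + 0) | (0 + 0) + a.(0 | 0)) → --a--▸ t1
  t1 = (0 + 0) | (0 + 0) + a.(0 | 0) → --a--▸ t2
  t2 = 0 | 0 → (no moves)
Bisimilarity quotient blocks:
  B0 = {s0, t1}
  B1 = {s1, t2}
  B2 = {t0}
s0 ∈ B0, t0 ∈ B2 → different blocks

P ≁ Q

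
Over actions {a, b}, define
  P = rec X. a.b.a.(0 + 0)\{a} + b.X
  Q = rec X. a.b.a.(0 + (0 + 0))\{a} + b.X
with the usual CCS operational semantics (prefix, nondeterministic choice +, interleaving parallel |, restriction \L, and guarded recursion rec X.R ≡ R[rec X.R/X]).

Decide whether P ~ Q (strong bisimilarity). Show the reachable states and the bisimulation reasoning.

Reachable graph of P (4 states):
  u0 = rec X. a.b.a.(0 + 0)\{a} + b.X | —a→ u1, —b→ u0
  u1 = b.a.(0 + 0)\{a} | —b→ u2
  u2 = a.(0 + 0)\{a} | —a→ u3
  u3 = (0 + 0)\{a} | deadlocked
Reachable graph of Q (4 states):
  v0 = rec X. a.b.a.(0 + (0 + 0))\{a} + b.X | —a→ v1, —b→ v0
  v1 = b.a.(0 + (0 + 0))\{a} | —b→ v2
  v2 = a.(0 + (0 + 0))\{a} | —a→ v3
  v3 = (0 + (0 + 0))\{a} | deadlocked
Coarsest stable partition (strong bisimilarity classes):
  B0 = {u0, v0}
  B1 = {u1, v1}
  B2 = {u2, v2}
  B3 = {u3, v3}
u0 ∈ B0, v0 ∈ B0 → same block

bisimilar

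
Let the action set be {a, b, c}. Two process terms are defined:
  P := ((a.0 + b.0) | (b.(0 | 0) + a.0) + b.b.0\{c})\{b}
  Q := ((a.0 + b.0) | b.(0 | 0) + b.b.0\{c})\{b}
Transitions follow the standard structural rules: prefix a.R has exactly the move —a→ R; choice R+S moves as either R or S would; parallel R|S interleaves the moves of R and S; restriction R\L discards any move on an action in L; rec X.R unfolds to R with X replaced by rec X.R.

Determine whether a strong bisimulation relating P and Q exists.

LTS(P): 4 reachable states
  p0 = ((a.0 + b.0) | (b.(0 | 0) + a.0) + b.b.0\{c})\{b} | --a--▸ p1, --a--▸ p2
  p1 = ((a.0 + b.0) | 0)\{b} | --a--▸ p3
  p2 = (0 | (b.(0 | 0) + a.0))\{b} | --a--▸ p3
  p3 = (0 | 0)\{b} | (no moves)
LTS(Q): 2 reachable states
  q0 = ((a.0 + b.0) | b.(0 | 0) + b.b.0\{c})\{b} | --a--▸ q1
  q1 = (0 | b.(0 | 0))\{b} | (no moves)
Coarsest stable partition (strong bisimilarity classes):
  B0 = {p0}
  B1 = {p1, p2, q0}
  B2 = {p3, q1}
p0 ∈ B0, q0 ∈ B1 → different blocks

not bisimilar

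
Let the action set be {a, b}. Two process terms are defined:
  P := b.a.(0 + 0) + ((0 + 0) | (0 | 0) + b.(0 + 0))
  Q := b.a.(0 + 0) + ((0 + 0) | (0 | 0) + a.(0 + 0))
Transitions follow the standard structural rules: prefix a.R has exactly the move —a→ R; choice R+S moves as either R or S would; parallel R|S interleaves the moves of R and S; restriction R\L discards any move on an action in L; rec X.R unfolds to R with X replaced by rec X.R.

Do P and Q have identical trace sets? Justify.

traces(P) ≠ traces(Q) — witness ⟨a⟩

Reachable graph of P (3 states):
  m0 = b.a.(0 + 0) + ((0 + 0) | (0 | 0) + b.(0 + 0)) → ··b··> m1, ··b··> m2
  m1 = 0 + 0 → stopped
  m2 = a.(0 + 0) → ··a··> m1
Reachable graph of Q (3 states):
  n0 = b.a.(0 + 0) + ((0 + 0) | (0 | 0) + a.(0 + 0)) → ··a··> n1, ··b··> n2
  n1 = 0 + 0 → stopped
  n2 = a.(0 + 0) → ··a··> n1
Run σ = ⟨a⟩ on Q: start {n0}
  after a @ step 1: {n1}
  ✓ Q
Run σ = ⟨a⟩ on P: start {m0}
  after a @ step 1: ∅  — P cannot continue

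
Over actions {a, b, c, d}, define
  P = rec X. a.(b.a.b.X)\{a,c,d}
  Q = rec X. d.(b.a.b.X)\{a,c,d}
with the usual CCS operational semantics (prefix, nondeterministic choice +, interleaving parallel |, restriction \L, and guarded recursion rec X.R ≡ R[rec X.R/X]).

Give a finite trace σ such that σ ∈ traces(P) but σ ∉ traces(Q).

P's transition system — 3 states:
  s0 = rec X. a.(b.a.b.X)\{a,c,d} | —a→ s1
  s1 = (b.a.b.(rec X. a.(b.a.b.X)\{a,c,d}))\{a,c,d} | —b→ s2
  s2 = (a.b.(rec X. a.(b.a.b.X)\{a,c,d}))\{a,c,d} | (no moves)
Q's transition system — 3 states:
  t0 = rec X. d.(b.a.b.X)\{a,c,d} | —d→ t1
  t1 = (b.a.b.(rec X. d.(b.a.b.X)\{a,c,d}))\{a,c,d} | —b→ t2
  t2 = (a.b.(rec X. d.(b.a.b.X)\{a,c,d}))\{a,c,d} | (no moves)
Run σ = ⟨a⟩ on P: start {s0}
  after a @ step 1: {s1}
  P completes σ.
Run σ = ⟨a⟩ on Q: start {t0}
  after a @ step 1: ∅ (Q stuck)

a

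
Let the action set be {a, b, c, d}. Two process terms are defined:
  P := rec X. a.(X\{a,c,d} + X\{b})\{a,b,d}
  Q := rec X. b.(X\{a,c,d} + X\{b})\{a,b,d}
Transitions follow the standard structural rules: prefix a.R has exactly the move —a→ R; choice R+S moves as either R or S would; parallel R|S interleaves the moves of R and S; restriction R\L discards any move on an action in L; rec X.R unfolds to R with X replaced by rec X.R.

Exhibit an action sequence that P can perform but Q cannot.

Reachable graph of P (2 states):
  m0 = rec X. a.(X\{a,c,d} + X\{b})\{a,b,d} → -a-> m1
  m1 = ((rec X. a.(X\{a,c,d} + X\{b})\{a,b,d})\{a,c,d} + (rec X. a.(X\{a,c,d} + X\{b})\{a,b,d})\{b})\{a,b,d} → ∅
Reachable graph of Q (2 states):
  n0 = rec X. b.(X\{a,c,d} + X\{b})\{a,b,d} → -b-> n1
  n1 = ((rec X. b.(X\{a,c,d} + X\{b})\{a,b,d})\{a,c,d} + (rec X. b.(X\{a,c,d} + X\{b})\{a,b,d})\{b})\{a,b,d} → ∅
Executing a from P (initial set {m0}):
  step 1 (a): {m1}
  P completes σ.
Executing a from Q (initial set {n0}):
  step 1 (a): ∅ (Q stuck)

a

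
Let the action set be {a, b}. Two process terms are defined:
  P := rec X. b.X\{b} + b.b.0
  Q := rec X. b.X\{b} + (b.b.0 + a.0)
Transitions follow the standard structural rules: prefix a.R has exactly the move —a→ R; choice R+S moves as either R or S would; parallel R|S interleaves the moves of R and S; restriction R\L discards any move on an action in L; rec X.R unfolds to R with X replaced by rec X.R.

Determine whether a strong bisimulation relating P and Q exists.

P ≁ Q

P's transition system — 4 states:
  p0 = rec X. b.X\{b} + b.b.0 | --b--▸ p1, --b--▸ p2
  p1 = (rec X. b.X\{b} + b.b.0)\{b} | ∅
  p2 = b.0 | --b--▸ p3
  p3 = 0 | ∅
Q's transition system — 5 states:
  q0 = rec X. b.X\{b} + (b.b.0 + a.0) | --a--▸ q1, --b--▸ q2, --b--▸ q3
  q1 = 0 | ∅
  q2 = (rec X. b.X\{b} + (b.b.0 + a.0))\{b} | --a--▸ q4
  q3 = b.0 | --b--▸ q1
  q4 = 0\{b} | ∅
Bisimilarity quotient blocks:
  B0 = {p0}
  B1 = {p1, p3, q1, q4}
  B2 = {p2, q3}
  B3 = {q0}
  B4 = {q2}
p0 ∈ B0, q0 ∈ B3 → different blocks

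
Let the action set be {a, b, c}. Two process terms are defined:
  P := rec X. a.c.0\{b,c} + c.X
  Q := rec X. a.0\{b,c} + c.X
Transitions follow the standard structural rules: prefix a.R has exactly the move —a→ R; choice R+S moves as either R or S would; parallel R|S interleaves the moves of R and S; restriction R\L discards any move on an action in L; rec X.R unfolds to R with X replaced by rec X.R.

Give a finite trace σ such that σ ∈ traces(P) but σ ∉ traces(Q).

ac

P's transition system — 3 states:
  m0 = rec X. a.c.0\{b,c} + c.X | ··a··> m1, ··c··> m0
  m1 = c.0\{b,c} | ··c··> m2
  m2 = 0\{b,c} | ∅
Q's transition system — 2 states:
  n0 = rec X. a.0\{b,c} + c.X | ··a··> n1, ··c··> n0
  n1 = 0\{b,c} | ∅
Trace ⟨ac⟩ through P, begin at {m0}:
  step 1 (a): {m1}
  step 2 (c): {m2}
  ✓ P
Trace ⟨ac⟩ through Q, begin at {n0}:
  step 1 (a): {n1}
  step 2 (c): ∅ (Q stuck)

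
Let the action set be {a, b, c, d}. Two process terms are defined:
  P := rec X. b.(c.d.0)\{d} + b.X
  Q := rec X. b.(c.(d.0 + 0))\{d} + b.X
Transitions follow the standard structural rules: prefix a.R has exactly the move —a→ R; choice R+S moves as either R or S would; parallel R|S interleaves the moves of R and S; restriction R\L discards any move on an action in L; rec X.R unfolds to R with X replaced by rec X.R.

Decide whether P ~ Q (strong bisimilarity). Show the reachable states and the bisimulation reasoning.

P's transition system — 3 states:
  m0 = rec X. b.(c.d.0)\{d} + b.X | ··b··> m0, ··b··> m1
  m1 = (c.d.0)\{d} | ··c··> m2
  m2 = (d.0)\{d} | ∅
Q's transition system — 3 states:
  n0 = rec X. b.(c.(d.0 + 0))\{d} + b.X | ··b··> n0, ··b··> n1
  n1 = (c.(d.0 + 0))\{d} | ··c··> n2
  n2 = (d.0 + 0)\{d} | ∅
Partition-refinement fixed point:
  B0 = {m0, n0}
  B1 = {m1, n1}
  B2 = {m2, n2}
m0 ∈ B0, n0 ∈ B0 → same block

P ~ Q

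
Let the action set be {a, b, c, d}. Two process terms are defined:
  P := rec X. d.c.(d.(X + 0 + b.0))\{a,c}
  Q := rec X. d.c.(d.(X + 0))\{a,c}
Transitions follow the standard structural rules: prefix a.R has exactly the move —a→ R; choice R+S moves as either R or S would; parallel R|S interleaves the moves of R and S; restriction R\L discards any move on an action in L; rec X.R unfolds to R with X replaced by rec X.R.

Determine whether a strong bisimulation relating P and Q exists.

NO

P's transition system — 6 states:
  p0 = rec X. d.c.(d.(X + 0 + b.0))\{a,c} → ··d··> p1
  p1 = c.(d.((rec X. d.c.(d.(X + 0 + b.0))\{a,c}) + 0 + b.0))\{a,c} → ··c··> p2
  p2 = (d.((rec X. d.c.(d.(X + 0 + b.0))\{a,c}) + 0 + b.0))\{a,c} → ··d··> p3
  p3 = ((rec X. d.c.(d.(X + 0 + b.0))\{a,c}) + 0 + b.0)\{a,c} → ··b··> p4, ··d··> p5
  p4 = 0\{a,c} → ·
  p5 = (c.(d.((rec X. d.c.(d.(X + 0 + b.0))\{a,c}) + 0 + b.0))\{a,c})\{a,c} → ·
Q's transition system — 5 states:
  q0 = rec X. d.c.(d.(X + 0))\{a,c} → ··d··> q1
  q1 = c.(d.((rec X. d.c.(d.(X + 0))\{a,c}) + 0))\{a,c} → ··c··> q2
  q2 = (d.((rec X. d.c.(d.(X + 0))\{a,c}) + 0))\{a,c} → ··d··> q3
  q3 = ((rec X. d.c.(d.(X + 0))\{a,c}) + 0)\{a,c} → ··d··> q4
  q4 = (c.(d.((rec X. d.c.(d.(X + 0))\{a,c}) + 0))\{a,c})\{a,c} → ·
Bisimilarity quotient blocks:
  B0 = {p0}
  B1 = {p1}
  B2 = {p2}
  B3 = {p3}
  B4 = {p4, p5, q4}
  B5 = {q0}
  B6 = {q1}
  B7 = {q2}
  B8 = {q3}
p0 ∈ B0, q0 ∈ B5 → different blocks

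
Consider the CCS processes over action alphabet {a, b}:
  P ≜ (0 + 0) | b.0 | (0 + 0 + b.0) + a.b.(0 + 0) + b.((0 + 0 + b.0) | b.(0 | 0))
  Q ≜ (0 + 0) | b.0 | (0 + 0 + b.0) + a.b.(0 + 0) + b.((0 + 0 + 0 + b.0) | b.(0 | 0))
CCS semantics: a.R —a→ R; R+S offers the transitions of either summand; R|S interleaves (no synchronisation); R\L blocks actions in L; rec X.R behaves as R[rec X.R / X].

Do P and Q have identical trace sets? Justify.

LTS(P): 10 reachable states
  p0 = (0 + 0) | b.0 | (0 + 0 + b.0) + a.b.(0 + 0) + b.((0 + 0 + b.0) | b.(0 | 0)) | =a=> p1, =b=> p2, =b=> p3, =b=> p4
  p1 = b.(0 + 0) | =b=> p5
  p2 = (0 + 0 + b.0) | b.(0 | 0) | =b=> p6, =b=> p7
  p3 = (0 + 0) | 0 | (0 + 0 + b.0) | =b=> p8
  p4 = (0 + 0) | b.0 | 0 | =b=> p8
  p5 = 0 + 0 | stopped
  p6 = (0 + 0 + b.0) | (0 | 0) | =b=> p9
  p7 = 0 | b.(0 | 0) | =b=> p9
  p8 = (0 + 0) | 0 | 0 | stopped
  p9 = 0 | (0 | 0) | stopped
LTS(Q): 10 reachable states
  q0 = (0 + 0) | b.0 | (0 + 0 + b.0) + a.b.(0 + 0) + b.((0 + 0 + 0 + b.0) | b.(0 | 0)) | =a=> q1, =b=> q2, =b=> q3, =b=> q4
  q1 = b.(0 + 0) | =b=> q5
  q2 = (0 + 0 + 0 + b.0) | b.(0 | 0) | =b=> q6, =b=> q7
  q3 = (0 + 0) | 0 | (0 + 0 + b.0) | =b=> q8
  q4 = (0 + 0) | b.0 | 0 | =b=> q8
  q5 = 0 + 0 | stopped
  q6 = (0 + 0 + 0 + b.0) | (0 | 0) | =b=> q9
  q7 = 0 | b.(0 | 0) | =b=> q9
  q8 = (0 + 0) | 0 | 0 | stopped
  q9 = 0 | (0 | 0) | stopped
Bisimilarity quotient blocks:
  B0 = {p0, q0}
  B1 = {p2, q2}
  B2 = {p1, p3, p4, p6, p7, q1, q3, q4, q6, q7}
  B3 = {p5, p8, p9, q5, q8, q9}
p0 ∈ B0, q0 ∈ B0 → same block
Bisimilar ⇒ trace-equivalent.

traces(P) = traces(Q)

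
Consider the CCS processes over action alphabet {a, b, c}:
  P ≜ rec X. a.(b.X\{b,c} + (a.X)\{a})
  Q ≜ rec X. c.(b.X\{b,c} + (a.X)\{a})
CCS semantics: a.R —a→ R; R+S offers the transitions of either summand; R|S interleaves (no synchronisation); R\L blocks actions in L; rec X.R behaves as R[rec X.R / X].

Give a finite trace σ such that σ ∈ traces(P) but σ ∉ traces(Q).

Reachable graph of P (4 states):
  m0 = rec X. a.(b.X\{b,c} + (a.X)\{a}) has moves ··a··> m1
  m1 = b.(rec X. a.(b.X\{b,c} + (a.X)\{a}))\{b,c} + (a.(rec X. a.(b.X\{b,c} + (a.X)\{a})))\{a} has moves ··b··> m2
  m2 = (rec X. a.(b.X\{b,c} + (a.X)\{a}))\{b,c} has moves ··a··> m3
  m3 = (b.(rec X. a.(b.X\{b,c} + (a.X)\{a}))\{b,c} + (a.(rec X. a.(b.X\{b,c} + (a.X)\{a})))\{a})\{b,c} has moves ·
Reachable graph of Q (3 states):
  n0 = rec X. c.(b.X\{b,c} + (a.X)\{a}) has moves ··c··> n1
  n1 = b.(rec X. c.(b.X\{b,c} + (a.X)\{a}))\{b,c} + (a.(rec X. c.(b.X\{b,c} + (a.X)\{a})))\{a} has moves ··b··> n2
  n2 = (rec X. c.(b.X\{b,c} + (a.X)\{a}))\{b,c} has moves ·
Trace ⟨a⟩ through P, begin at {m0}:
  [1] a ⇒ {m1}
  — P admits the full trace.
Trace ⟨a⟩ through Q, begin at {n0}:
  [1] a ⇒ ∅ (Q stuck)

a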